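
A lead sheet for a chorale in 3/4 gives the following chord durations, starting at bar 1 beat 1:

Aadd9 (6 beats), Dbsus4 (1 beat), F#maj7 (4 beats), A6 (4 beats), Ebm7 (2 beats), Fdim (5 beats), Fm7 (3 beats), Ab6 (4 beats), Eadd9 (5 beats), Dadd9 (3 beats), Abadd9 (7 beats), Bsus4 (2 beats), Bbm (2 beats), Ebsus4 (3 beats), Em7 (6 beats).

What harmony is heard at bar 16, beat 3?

Bbm

Beat 3 of bar 16 is beat (16−1)×3 + 3 = 48 overall.
Running totals: Aadd9 ends at 6, Dbsus4 ends at 7, F#maj7 ends at 11, A6 ends at 15, Ebm7 ends at 17, Fdim ends at 22, Fm7 ends at 25, Ab6 ends at 29, Eadd9 ends at 34, Dadd9 ends at 37, Abadd9 ends at 44, Bsus4 ends at 46, Bbm ends at 48.
Beat 48 falls within Bbm.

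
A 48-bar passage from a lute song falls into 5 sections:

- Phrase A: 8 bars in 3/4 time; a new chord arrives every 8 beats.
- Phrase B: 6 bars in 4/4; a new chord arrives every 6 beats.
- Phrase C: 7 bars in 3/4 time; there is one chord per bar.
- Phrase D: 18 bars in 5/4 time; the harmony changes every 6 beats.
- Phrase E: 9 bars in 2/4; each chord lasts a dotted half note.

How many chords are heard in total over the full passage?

35 chords

A has 24 beats and chords last 8 each, so 3 chords.
B has 24 beats and chords last 6 each, so 4 chords.
C has 21 beats and chords last 3 each, so 7 chords.
D has 90 beats and chords last 6 each, so 15 chords.
E has 18 beats and chords last 3 each, so 6 chords.
Total: 3 + 4 + 7 + 15 + 6 = 35.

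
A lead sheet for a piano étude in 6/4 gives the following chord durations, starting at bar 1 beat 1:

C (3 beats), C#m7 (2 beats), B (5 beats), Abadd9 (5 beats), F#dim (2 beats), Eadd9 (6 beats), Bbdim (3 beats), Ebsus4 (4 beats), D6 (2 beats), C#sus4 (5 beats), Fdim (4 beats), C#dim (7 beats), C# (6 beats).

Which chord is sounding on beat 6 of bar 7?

C#dim

Beat 6 of bar 7 is beat (7−1)×6 + 6 = 42 overall.
Running totals: C ends at 3, C#m7 ends at 5, B ends at 10, Abadd9 ends at 15, F#dim ends at 17, Eadd9 ends at 23, Bbdim ends at 26, Ebsus4 ends at 30, D6 ends at 32, C#sus4 ends at 37, Fdim ends at 41, C#dim ends at 48.
Beat 42 falls within C#dim.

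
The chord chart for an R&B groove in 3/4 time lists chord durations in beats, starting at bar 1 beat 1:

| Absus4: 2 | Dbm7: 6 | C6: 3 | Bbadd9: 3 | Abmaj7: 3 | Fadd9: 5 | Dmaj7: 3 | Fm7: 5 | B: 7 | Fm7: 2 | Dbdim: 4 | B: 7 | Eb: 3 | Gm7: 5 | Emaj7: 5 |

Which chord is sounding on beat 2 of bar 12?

Beat 2 of bar 12 is beat (12−1)×3 + 2 = 35 overall.
Running totals: Absus4 ends at 2, Dbm7 ends at 8, C6 ends at 11, Bbadd9 ends at 14, Abmaj7 ends at 17, Fadd9 ends at 22, Dmaj7 ends at 25, Fm7 ends at 30, B ends at 37.
Beat 35 falls within B.

B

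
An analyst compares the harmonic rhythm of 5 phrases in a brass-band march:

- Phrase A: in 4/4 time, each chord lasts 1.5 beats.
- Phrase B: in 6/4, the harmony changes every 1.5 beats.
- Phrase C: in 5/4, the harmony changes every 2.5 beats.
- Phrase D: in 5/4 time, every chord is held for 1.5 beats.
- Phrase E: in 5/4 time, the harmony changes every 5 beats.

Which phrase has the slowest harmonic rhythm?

A: each chord is 1.5 beats in 4/4, so 8/3 per bar.
B: each chord is 1.5 beats in 6/4, so 4 per bar.
C: each chord is 2.5 beats in 5/4, so 2 per bar.
D: each chord is 1.5 beats in 5/4, so 10/3 per bar.
E: each chord is 5 beats in 5/4, so 1 per bar.
Slowest is E at 1 chords/bar.

Phrase E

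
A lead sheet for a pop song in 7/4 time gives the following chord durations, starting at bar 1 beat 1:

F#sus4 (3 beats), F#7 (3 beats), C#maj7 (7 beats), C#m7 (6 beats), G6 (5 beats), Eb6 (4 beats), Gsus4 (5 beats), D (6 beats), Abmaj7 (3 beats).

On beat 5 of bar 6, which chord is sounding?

Beat 5 of bar 6 is beat (6−1)×7 + 5 = 40 overall.
Running totals: F#sus4 ends at 3, F#7 ends at 6, C#maj7 ends at 13, C#m7 ends at 19, G6 ends at 24, Eb6 ends at 28, Gsus4 ends at 33, D ends at 39, Abmaj7 ends at 42.
Beat 40 falls within Abmaj7.

Abmaj7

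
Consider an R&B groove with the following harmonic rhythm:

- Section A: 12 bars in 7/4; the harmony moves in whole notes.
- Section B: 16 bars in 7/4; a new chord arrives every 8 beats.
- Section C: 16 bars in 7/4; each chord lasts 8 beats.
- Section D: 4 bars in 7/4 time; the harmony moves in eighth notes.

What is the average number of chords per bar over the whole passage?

35/16 chords per bar

A: 12 × 7 = 84 beats ÷ 4 = 21 chords.
B: 16 × 7 = 112 beats ÷ 8 = 14 chords.
C: 16 × 7 = 112 beats ÷ 8 = 14 chords.
D: 4 × 7 = 28 beats ÷ 0.5 = 56 chords.
Overall: 105 chords over 48 bars → 105/48 = 35/16 chords per bar.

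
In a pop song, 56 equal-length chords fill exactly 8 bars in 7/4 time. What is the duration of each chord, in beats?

1 beat

8 bars × 7 beats/bar = 56 beats total.
56 beats ÷ 56 chords = 1 beats per chord.
(That is a quarter note.)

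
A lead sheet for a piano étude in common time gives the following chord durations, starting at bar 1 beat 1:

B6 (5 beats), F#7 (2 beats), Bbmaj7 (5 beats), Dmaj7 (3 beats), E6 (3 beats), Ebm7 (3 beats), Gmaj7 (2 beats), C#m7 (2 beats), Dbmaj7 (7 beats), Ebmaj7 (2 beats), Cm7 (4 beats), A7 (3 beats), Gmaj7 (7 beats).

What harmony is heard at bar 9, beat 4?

Beat 4 of bar 9 is beat (9−1)×4 + 4 = 36 overall.
Running totals: B6 ends at 5, F#7 ends at 7, Bbmaj7 ends at 12, Dmaj7 ends at 15, E6 ends at 18, Ebm7 ends at 21, Gmaj7 ends at 23, C#m7 ends at 25, Dbmaj7 ends at 32, Ebmaj7 ends at 34, Cm7 ends at 38.
Beat 36 falls within Cm7.

Cm7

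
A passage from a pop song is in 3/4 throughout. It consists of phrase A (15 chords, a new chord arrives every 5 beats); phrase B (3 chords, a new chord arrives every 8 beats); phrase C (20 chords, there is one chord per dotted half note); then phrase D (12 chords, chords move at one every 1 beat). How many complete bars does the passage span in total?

A: 15 × 5 = 75 beats = 25 bars.
B: 3 × 8 = 24 beats = 8 bars.
C: 20 × 3 = 60 beats = 20 bars.
D: 12 × 1 = 12 beats = 4 bars.
Total: 25 + 8 + 20 + 4 = 57 bars.

57 bars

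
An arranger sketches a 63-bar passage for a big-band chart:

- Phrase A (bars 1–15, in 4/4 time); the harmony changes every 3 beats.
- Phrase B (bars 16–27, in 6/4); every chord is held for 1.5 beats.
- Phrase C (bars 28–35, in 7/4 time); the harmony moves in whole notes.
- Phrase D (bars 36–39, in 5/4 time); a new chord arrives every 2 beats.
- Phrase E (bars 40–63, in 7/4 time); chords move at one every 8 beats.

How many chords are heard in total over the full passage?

A: 15·4 = 60 beats, 60/3 = 20 chords.
B: 12·6 = 72 beats, 72/1.5 = 48 chords.
C: 8·7 = 56 beats, 56/4 = 14 chords.
D: 4·5 = 20 beats, 20/2 = 10 chords.
E: 24·7 = 168 beats, 168/8 = 21 chords.
Total: 20 + 48 + 14 + 10 + 21 = 113.

113 chords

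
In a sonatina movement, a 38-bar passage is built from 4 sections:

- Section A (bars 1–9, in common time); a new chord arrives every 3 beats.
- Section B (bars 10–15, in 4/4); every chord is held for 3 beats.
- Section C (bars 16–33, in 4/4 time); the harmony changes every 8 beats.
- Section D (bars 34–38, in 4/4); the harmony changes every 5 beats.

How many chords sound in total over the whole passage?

33 chords

A: 9·4 = 36 beats, 36/3 = 12 chords.
B: 6·4 = 24 beats, 24/3 = 8 chords.
C: 18·4 = 72 beats, 72/8 = 9 chords.
D: 5·4 = 20 beats, 20/5 = 4 chords.
Total: 12 + 8 + 9 + 4 = 33.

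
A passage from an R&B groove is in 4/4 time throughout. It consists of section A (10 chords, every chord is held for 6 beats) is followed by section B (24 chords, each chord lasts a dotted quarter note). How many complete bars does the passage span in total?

A: 10 × 6 = 60 beats = 15 bars.
B: 24 × 1.5 = 36 beats = 9 bars.
Total: 15 + 9 = 24 bars.

24 bars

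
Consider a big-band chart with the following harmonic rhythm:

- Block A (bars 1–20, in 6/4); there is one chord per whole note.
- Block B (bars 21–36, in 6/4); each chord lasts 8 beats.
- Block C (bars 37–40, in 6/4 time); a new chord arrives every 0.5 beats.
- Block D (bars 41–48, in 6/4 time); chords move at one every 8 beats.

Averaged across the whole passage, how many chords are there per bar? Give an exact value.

2 chords per bar

A: 20 × 6 = 120 beats ÷ 4 = 30 chords.
B: 16 × 6 = 96 beats ÷ 8 = 12 chords.
C: 4 × 6 = 24 beats ÷ 0.5 = 48 chords.
D: 8 × 6 = 48 beats ÷ 8 = 6 chords.
Overall: 96 chords over 48 bars → 96/48 = 2 chords per bar.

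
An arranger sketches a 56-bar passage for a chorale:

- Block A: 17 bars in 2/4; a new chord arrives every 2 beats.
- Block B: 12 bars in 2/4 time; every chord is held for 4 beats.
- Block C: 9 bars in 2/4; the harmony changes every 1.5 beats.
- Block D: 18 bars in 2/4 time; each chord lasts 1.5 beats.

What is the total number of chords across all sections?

59 chords

A has 34 beats and chords last 2 each, so 17 chords.
B has 24 beats and chords last 4 each, so 6 chords.
C has 18 beats and chords last 1.5 each, so 12 chords.
D has 36 beats and chords last 1.5 each, so 24 chords.
Total: 17 + 6 + 12 + 24 = 59.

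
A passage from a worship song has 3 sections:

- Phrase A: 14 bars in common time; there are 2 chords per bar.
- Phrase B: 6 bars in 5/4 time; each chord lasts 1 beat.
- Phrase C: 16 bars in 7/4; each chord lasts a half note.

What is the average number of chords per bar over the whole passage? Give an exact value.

19/6 chords per bar

A: 14 bars of 4 beats is 56 beats; at 2 beats each that's 28 chords.
B: 6 bars of 5 beats is 30 beats; at 1 beat each that's 30 chords.
C: 16 bars of 7 beats is 112 beats; at 2 beats each that's 56 chords.
Overall: 114 chords over 36 bars → 114/36 = 19/6 chords per bar.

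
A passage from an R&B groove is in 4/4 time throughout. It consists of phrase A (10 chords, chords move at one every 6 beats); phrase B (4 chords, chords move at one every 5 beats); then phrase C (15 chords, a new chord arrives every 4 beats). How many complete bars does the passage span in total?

35 bars

A: 10 × 6 = 60 beats = 15 bars.
B: 4 × 5 = 20 beats = 5 bars.
C: 15 × 4 = 60 beats = 15 bars.
Total: 15 + 5 + 15 = 35 bars.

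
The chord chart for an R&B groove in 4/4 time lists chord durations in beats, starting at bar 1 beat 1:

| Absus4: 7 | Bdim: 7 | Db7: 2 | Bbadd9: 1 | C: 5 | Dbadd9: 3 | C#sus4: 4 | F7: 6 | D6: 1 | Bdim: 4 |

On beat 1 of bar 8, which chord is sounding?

C#sus4

Beat 1 of bar 8 is beat (8−1)×4 + 1 = 29 overall.
Running totals: Absus4 ends at 7, Bdim ends at 14, Db7 ends at 16, Bbadd9 ends at 17, C ends at 22, Dbadd9 ends at 25, C#sus4 ends at 29.
Beat 29 falls within C#sus4.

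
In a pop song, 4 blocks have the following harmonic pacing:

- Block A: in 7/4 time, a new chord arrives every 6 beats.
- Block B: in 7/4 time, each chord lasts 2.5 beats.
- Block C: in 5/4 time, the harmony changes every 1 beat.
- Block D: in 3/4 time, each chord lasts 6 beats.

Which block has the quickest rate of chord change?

A: each chord is 6 beats in 7/4, so 7/6 per bar.
B: each chord is 2.5 beats in 7/4, so 2.8 per bar.
C: each chord is 1 beat in 5/4, so 5 per bar.
D: each chord is 6 beats in 3/4, so 0.5 per bar.
Fastest is C at 5 chords/bar.

Block C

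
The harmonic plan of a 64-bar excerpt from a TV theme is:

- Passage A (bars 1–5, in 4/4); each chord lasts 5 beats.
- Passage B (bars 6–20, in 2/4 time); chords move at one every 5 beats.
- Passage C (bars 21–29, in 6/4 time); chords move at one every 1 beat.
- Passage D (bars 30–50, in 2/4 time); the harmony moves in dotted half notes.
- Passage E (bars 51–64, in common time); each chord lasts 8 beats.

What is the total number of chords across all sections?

A has 20 beats and chords last 5 each, so 4 chords.
B has 30 beats and chords last 5 each, so 6 chords.
C has 54 beats and chords last 1 each, so 54 chords.
D has 42 beats and chords last 3 each, so 14 chords.
E has 56 beats and chords last 8 each, so 7 chords.
Total: 4 + 6 + 54 + 14 + 7 = 85.

85 chords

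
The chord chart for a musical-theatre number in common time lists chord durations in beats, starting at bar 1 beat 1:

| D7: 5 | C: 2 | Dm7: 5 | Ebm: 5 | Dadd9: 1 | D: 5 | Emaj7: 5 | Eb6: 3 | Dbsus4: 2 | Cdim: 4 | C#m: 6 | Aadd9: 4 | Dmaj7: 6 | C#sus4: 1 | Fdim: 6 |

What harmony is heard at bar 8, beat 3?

Beat 3 of bar 8 is beat (8−1)×4 + 3 = 31 overall.
Running totals: D7 ends at 5, C ends at 7, Dm7 ends at 12, Ebm ends at 17, Dadd9 ends at 18, D ends at 23, Emaj7 ends at 28, Eb6 ends at 31.
Beat 31 falls within Eb6.

Eb6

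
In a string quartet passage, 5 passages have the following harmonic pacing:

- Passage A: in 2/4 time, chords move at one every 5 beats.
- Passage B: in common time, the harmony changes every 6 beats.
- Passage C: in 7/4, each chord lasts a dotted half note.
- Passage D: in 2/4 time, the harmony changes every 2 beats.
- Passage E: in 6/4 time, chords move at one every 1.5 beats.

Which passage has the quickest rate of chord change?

A: each chord is 5 beats in 2/4, so 0.4 per bar.
B: each chord is 6 beats in 4/4, so 2/3 per bar.
C: each chord is 3 beats in 7/4, so 7/3 per bar.
D: each chord is 2 beats in 2/4, so 1 per bar.
E: each chord is 1.5 beats in 6/4, so 4 per bar.
Fastest is E at 4 chords/bar.

Passage E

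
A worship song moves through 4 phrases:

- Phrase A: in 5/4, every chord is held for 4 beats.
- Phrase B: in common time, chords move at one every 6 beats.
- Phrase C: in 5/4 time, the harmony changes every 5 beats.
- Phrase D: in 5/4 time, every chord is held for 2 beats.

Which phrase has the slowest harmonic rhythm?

A: 5 beats/bar ÷ 4 beats/chord = 1.25 chords/bar.
B: 4 beats/bar ÷ 6 beats/chord = 2/3 chords/bar.
C: 5 beats/bar ÷ 5 beats/chord = 1 chord/bar.
D: 5 beats/bar ÷ 2 beats/chord = 2.5 chords/bar.
Slowest is B at 2/3 chords/bar.

Phrase B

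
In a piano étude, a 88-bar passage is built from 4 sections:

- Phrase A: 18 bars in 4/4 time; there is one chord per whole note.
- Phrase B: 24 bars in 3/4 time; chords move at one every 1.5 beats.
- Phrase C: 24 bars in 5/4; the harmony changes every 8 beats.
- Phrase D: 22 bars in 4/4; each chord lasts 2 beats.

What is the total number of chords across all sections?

A has 72 beats and chords last 4 each, so 18 chords.
B has 72 beats and chords last 1.5 each, so 48 chords.
C has 120 beats and chords last 8 each, so 15 chords.
D has 88 beats and chords last 2 each, so 44 chords.
Total: 18 + 48 + 15 + 44 = 125.

125 chords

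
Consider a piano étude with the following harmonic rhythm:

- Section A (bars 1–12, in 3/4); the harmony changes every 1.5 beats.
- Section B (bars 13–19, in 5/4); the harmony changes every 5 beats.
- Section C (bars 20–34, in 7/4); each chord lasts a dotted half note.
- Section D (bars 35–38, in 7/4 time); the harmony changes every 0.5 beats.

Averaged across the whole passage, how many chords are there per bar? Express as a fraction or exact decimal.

A: 12 × 3 = 36 beats ÷ 1.5 = 24 chords.
B: 7 × 5 = 35 beats ÷ 5 = 7 chords.
C: 15 × 7 = 105 beats ÷ 3 = 35 chords.
D: 4 × 7 = 28 beats ÷ 0.5 = 56 chords.
Overall: 122 chords over 38 bars → 122/38 = 61/19 chords per bar.

61/19 chords per bar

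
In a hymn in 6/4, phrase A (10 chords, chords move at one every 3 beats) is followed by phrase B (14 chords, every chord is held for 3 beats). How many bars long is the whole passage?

A: 10 × 3 = 30 beats = 5 bars.
B: 14 × 3 = 42 beats = 7 bars.
Total: 5 + 7 = 12 bars.

12 bars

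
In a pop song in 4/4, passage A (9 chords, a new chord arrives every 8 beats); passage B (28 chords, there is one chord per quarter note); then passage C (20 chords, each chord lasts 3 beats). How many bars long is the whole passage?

40 bars

A: 9 × 8 = 72 beats = 18 bars.
B: 28 × 1 = 28 beats = 7 bars.
C: 20 × 3 = 60 beats = 15 bars.
Total: 18 + 7 + 15 = 40 bars.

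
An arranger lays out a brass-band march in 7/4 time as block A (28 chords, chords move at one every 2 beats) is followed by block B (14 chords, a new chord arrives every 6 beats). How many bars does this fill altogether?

A: 28 × 2 = 56 beats = 8 bars.
B: 14 × 6 = 84 beats = 12 bars.
Total: 8 + 12 = 20 bars.

20 bars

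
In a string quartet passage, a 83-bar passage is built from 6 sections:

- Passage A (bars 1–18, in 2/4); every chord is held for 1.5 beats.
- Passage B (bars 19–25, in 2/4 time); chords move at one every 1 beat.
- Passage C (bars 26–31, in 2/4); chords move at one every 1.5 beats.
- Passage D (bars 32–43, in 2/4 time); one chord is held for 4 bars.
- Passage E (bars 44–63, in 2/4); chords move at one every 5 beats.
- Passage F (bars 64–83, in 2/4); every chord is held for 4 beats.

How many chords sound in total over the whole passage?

67 chords

A has 36 beats and chords last 1.5 each, so 24 chords.
B has 14 beats and chords last 1 each, so 14 chords.
C has 12 beats and chords last 1.5 each, so 8 chords.
D has 24 beats and chords last 8 each, so 3 chords.
E has 40 beats and chords last 5 each, so 8 chords.
F has 40 beats and chords last 4 each, so 10 chords.
Total: 24 + 14 + 8 + 3 + 8 + 10 = 67.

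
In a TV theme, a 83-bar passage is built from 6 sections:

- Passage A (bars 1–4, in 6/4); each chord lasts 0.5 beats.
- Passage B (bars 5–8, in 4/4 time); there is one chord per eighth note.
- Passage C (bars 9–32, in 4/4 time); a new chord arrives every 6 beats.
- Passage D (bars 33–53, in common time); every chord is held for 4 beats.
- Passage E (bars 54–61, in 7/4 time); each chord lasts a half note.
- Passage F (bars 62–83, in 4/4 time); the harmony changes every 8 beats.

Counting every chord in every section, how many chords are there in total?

A: 4 bars × 6 beats = 24 beats; 0.5 beats/chord → 48 chords.
B: 4 bars × 4 beats = 16 beats; 0.5 beats/chord → 32 chords.
C: 24 bars × 4 beats = 96 beats; 6 beats/chord → 16 chords.
D: 21 bars × 4 beats = 84 beats; 4 beats/chord → 21 chords.
E: 8 bars × 7 beats = 56 beats; 2 beats/chord → 28 chords.
F: 22 bars × 4 beats = 88 beats; 8 beats/chord → 11 chords.
Total: 48 + 32 + 16 + 21 + 28 + 11 = 156.

156 chords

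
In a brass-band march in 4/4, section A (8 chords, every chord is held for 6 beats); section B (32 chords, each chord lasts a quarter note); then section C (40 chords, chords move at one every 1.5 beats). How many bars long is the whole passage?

35 bars

A: 8 × 6 = 48 beats = 12 bars.
B: 32 × 1 = 32 beats = 8 bars.
C: 40 × 1.5 = 60 beats = 15 bars.
Total: 12 + 8 + 15 = 35 bars.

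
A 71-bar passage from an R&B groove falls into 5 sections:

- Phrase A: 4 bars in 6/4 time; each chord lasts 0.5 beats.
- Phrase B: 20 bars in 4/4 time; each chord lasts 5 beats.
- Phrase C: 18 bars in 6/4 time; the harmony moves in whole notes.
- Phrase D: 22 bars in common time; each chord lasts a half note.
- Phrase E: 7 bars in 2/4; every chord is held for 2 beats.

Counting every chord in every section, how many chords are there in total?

142 chords

A: 4·6 = 24 beats, 24/0.5 = 48 chords.
B: 20·4 = 80 beats, 80/5 = 16 chords.
C: 18·6 = 108 beats, 108/4 = 27 chords.
D: 22·4 = 88 beats, 88/2 = 44 chords.
E: 7·2 = 14 beats, 14/2 = 7 chords.
Total: 48 + 16 + 27 + 44 + 7 = 142.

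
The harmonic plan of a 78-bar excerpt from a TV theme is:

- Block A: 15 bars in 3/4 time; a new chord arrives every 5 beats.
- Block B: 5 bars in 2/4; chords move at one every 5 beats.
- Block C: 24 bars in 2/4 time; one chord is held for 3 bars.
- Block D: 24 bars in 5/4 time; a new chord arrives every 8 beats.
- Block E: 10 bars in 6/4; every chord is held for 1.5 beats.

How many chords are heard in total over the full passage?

A has 45 beats and chords last 5 each, so 9 chords.
B has 10 beats and chords last 5 each, so 2 chords.
C has 48 beats and chords last 6 each, so 8 chords.
D has 120 beats and chords last 8 each, so 15 chords.
E has 60 beats and chords last 1.5 each, so 40 chords.
Total: 9 + 2 + 8 + 15 + 40 = 74.

74 chords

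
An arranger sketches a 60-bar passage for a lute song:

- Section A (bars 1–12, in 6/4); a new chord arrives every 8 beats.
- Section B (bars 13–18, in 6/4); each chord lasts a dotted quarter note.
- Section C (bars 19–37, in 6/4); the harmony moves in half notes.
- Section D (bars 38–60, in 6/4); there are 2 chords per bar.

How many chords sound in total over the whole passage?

136 chords

A: 12·6 = 72 beats, 72/8 = 9 chords.
B: 6·6 = 36 beats, 36/1.5 = 24 chords.
C: 19·6 = 114 beats, 114/2 = 57 chords.
D: 23·6 = 138 beats, 138/3 = 46 chords.
Total: 9 + 24 + 57 + 46 = 136.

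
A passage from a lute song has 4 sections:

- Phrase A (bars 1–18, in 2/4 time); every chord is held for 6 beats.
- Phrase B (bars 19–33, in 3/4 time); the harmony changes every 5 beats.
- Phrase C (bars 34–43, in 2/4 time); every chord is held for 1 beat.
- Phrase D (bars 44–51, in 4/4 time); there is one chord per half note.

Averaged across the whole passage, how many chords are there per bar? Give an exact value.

1 chords per bar

A: 18 bars of 2 beats is 36 beats; at 6 beats each that's 6 chords.
B: 15 bars of 3 beats is 45 beats; at 5 beats each that's 9 chords.
C: 10 bars of 2 beats is 20 beats; at 1 beat each that's 20 chords.
D: 8 bars of 4 beats is 32 beats; at 2 beats each that's 16 chords.
Overall: 51 chords over 51 bars → 51/51 = 1 chords per bar.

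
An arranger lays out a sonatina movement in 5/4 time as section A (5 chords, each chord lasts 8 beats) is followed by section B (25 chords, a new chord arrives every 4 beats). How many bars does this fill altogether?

28 bars

A: 5 × 8 = 40 beats = 8 bars.
B: 25 × 4 = 100 beats = 20 bars.
Total: 8 + 20 = 28 bars.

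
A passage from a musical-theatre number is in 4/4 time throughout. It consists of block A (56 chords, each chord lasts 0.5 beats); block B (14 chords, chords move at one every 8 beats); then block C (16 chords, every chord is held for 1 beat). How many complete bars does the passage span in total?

39 bars

A: 56 × 0.5 = 28 beats = 7 bars.
B: 14 × 8 = 112 beats = 28 bars.
C: 16 × 1 = 16 beats = 4 bars.
Total: 7 + 28 + 4 = 39 bars.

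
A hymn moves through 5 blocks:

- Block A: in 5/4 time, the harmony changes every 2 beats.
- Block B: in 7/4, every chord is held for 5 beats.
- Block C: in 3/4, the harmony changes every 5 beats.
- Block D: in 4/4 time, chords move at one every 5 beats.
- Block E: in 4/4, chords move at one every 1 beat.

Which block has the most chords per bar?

A: each chord is 2 beats in 5/4, so 2.5 per bar.
B: each chord is 5 beats in 7/4, so 1.4 per bar.
C: each chord is 5 beats in 3/4, so 0.6 per bar.
D: each chord is 5 beats in 4/4, so 0.8 per bar.
E: each chord is 1 beat in 4/4, so 4 per bar.
Fastest is E at 4 chords/bar.

Block E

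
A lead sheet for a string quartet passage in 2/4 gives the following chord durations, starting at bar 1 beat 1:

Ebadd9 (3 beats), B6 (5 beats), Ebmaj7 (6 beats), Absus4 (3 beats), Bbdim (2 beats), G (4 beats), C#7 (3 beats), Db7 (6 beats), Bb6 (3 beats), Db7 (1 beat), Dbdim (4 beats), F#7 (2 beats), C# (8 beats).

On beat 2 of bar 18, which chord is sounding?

Db7

Beat 2 of bar 18 is beat (18−1)×2 + 2 = 36 overall.
Running totals: Ebadd9 ends at 3, B6 ends at 8, Ebmaj7 ends at 14, Absus4 ends at 17, Bbdim ends at 19, G ends at 23, C#7 ends at 26, Db7 ends at 32, Bb6 ends at 35, Db7 ends at 36.
Beat 36 falls within Db7.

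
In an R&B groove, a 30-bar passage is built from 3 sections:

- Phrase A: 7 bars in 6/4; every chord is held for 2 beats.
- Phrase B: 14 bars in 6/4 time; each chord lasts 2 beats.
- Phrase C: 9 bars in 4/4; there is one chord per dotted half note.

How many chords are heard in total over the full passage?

75 chords

A: 7·6 = 42 beats, 42/2 = 21 chords.
B: 14·6 = 84 beats, 84/2 = 42 chords.
C: 9·4 = 36 beats, 36/3 = 12 chords.
Total: 21 + 42 + 12 = 75.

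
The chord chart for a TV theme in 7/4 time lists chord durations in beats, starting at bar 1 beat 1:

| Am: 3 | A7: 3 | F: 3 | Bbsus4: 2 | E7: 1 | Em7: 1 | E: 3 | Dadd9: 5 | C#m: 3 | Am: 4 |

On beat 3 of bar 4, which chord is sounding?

Beat 3 of bar 4 is beat (4−1)×7 + 3 = 24 overall.
Running totals: Am ends at 3, A7 ends at 6, F ends at 9, Bbsus4 ends at 11, E7 ends at 12, Em7 ends at 13, E ends at 16, Dadd9 ends at 21, C#m ends at 24.
Beat 24 falls within C#m.

C#m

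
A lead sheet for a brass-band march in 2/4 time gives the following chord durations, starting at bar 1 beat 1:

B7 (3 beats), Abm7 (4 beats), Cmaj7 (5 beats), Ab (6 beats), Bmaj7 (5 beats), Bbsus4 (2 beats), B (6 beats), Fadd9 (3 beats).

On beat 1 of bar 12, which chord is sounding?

Bmaj7

Beat 1 of bar 12 is beat (12−1)×2 + 1 = 23 overall.
Running totals: B7 ends at 3, Abm7 ends at 7, Cmaj7 ends at 12, Ab ends at 18, Bmaj7 ends at 23.
Beat 23 falls within Bmaj7.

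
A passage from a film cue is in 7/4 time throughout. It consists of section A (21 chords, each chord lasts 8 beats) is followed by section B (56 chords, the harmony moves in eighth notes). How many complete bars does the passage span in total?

28 bars

A: 21 × 8 = 168 beats = 24 bars.
B: 56 × 0.5 = 28 beats = 4 bars.
Total: 24 + 4 = 28 bars.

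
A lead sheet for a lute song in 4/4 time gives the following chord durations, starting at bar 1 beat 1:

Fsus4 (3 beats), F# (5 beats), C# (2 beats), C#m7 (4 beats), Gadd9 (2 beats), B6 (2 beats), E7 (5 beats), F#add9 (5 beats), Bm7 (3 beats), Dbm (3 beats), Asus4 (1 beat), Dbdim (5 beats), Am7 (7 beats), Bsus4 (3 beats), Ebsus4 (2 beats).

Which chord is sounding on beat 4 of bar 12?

Beat 4 of bar 12 is beat (12−1)×4 + 4 = 48 overall.
Running totals: Fsus4 ends at 3, F# ends at 8, C# ends at 10, C#m7 ends at 14, Gadd9 ends at 16, B6 ends at 18, E7 ends at 23, F#add9 ends at 28, Bm7 ends at 31, Dbm ends at 34, Asus4 ends at 35, Dbdim ends at 40, Am7 ends at 47, Bsus4 ends at 50.
Beat 48 falls within Bsus4.

Bsus4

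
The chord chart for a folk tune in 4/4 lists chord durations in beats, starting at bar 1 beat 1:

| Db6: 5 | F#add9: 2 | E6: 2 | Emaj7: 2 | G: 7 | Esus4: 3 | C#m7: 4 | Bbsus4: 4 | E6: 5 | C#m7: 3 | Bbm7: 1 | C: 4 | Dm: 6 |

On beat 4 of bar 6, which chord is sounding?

C#m7

Beat 4 of bar 6 is beat (6−1)×4 + 4 = 24 overall.
Running totals: Db6 ends at 5, F#add9 ends at 7, E6 ends at 9, Emaj7 ends at 11, G ends at 18, Esus4 ends at 21, C#m7 ends at 25.
Beat 24 falls within C#m7.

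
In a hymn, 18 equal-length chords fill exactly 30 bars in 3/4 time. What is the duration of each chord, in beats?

5 beats

30 bars × 3 beats/bar = 90 beats total.
90 beats ÷ 18 chords = 5 beats per chord.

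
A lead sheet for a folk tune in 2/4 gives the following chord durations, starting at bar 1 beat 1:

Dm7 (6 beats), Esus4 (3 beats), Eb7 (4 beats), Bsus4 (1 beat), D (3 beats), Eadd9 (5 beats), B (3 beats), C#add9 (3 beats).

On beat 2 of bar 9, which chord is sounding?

Eadd9

Beat 2 of bar 9 is beat (9−1)×2 + 2 = 18 overall.
Running totals: Dm7 ends at 6, Esus4 ends at 9, Eb7 ends at 13, Bsus4 ends at 14, D ends at 17, Eadd9 ends at 22.
Beat 18 falls within Eadd9.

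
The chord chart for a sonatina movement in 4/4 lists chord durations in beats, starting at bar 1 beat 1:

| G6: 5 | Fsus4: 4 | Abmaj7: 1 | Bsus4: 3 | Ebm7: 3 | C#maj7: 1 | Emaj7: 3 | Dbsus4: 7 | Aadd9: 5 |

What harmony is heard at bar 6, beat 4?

Dbsus4

Beat 4 of bar 6 is beat (6−1)×4 + 4 = 24 overall.
Running totals: G6 ends at 5, Fsus4 ends at 9, Abmaj7 ends at 10, Bsus4 ends at 13, Ebm7 ends at 16, C#maj7 ends at 17, Emaj7 ends at 20, Dbsus4 ends at 27.
Beat 24 falls within Dbsus4.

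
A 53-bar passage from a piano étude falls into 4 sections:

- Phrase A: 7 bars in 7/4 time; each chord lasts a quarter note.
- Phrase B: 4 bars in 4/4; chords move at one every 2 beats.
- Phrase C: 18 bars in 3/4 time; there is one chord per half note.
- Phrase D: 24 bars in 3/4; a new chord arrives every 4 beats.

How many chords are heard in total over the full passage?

A: 7·7 = 49 beats, 49/1 = 49 chords.
B: 4·4 = 16 beats, 16/2 = 8 chords.
C: 18·3 = 54 beats, 54/2 = 27 chords.
D: 24·3 = 72 beats, 72/4 = 18 chords.
Total: 49 + 8 + 27 + 18 = 102.

102 chords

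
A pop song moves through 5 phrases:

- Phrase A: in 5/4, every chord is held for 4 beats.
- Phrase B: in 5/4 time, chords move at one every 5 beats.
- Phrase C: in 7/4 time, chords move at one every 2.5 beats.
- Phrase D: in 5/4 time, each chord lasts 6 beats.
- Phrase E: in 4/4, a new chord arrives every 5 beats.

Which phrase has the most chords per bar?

Phrase C

A: 5 beats/bar ÷ 4 beats/chord = 1.25 chords/bar.
B: 5 beats/bar ÷ 5 beats/chord = 1 chord/bar.
C: 7 beats/bar ÷ 2.5 beats/chord = 2.8 chords/bar.
D: 5 beats/bar ÷ 6 beats/chord = 5/6 chords/bar.
E: 4 beats/bar ÷ 5 beats/chord = 0.8 chords/bar.
Fastest is C at 2.8 chords/bar.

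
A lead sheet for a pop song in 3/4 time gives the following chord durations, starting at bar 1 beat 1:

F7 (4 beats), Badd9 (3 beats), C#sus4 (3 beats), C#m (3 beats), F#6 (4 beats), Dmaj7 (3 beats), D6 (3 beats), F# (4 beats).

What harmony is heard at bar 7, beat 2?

Dmaj7

Beat 2 of bar 7 is beat (7−1)×3 + 2 = 20 overall.
Running totals: F7 ends at 4, Badd9 ends at 7, C#sus4 ends at 10, C#m ends at 13, F#6 ends at 17, Dmaj7 ends at 20.
Beat 20 falls within Dmaj7.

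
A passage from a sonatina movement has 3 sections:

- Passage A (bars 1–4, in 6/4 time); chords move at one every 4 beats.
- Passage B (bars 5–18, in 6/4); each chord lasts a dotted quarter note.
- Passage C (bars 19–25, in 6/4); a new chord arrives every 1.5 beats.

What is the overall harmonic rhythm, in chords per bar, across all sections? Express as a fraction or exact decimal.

A: 4 bars of 6 beats is 24 beats; at 4 beats each that's 6 chords.
B: 14 bars of 6 beats is 84 beats; at 1.5 beats each that's 56 chords.
C: 7 bars of 6 beats is 42 beats; at 1.5 beats each that's 28 chords.
Overall: 90 chords over 25 bars → 90/25 = 3.6 chords per bar.

3.6 chords per bar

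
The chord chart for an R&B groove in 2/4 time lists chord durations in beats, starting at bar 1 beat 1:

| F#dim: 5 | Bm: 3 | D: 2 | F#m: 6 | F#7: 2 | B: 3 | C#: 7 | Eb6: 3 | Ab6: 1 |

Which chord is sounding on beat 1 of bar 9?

F#7

Beat 1 of bar 9 is beat (9−1)×2 + 1 = 17 overall.
Running totals: F#dim ends at 5, Bm ends at 8, D ends at 10, F#m ends at 16, F#7 ends at 18.
Beat 17 falls within F#7.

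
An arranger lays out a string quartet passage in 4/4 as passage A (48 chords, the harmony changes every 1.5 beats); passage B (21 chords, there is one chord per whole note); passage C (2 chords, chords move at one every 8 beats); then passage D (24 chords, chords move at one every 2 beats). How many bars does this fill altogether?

A: 48 × 1.5 = 72 beats = 18 bars.
B: 21 × 4 = 84 beats = 21 bars.
C: 2 × 8 = 16 beats = 4 bars.
D: 24 × 2 = 48 beats = 12 bars.
Total: 18 + 21 + 4 + 12 = 55 bars.

55 bars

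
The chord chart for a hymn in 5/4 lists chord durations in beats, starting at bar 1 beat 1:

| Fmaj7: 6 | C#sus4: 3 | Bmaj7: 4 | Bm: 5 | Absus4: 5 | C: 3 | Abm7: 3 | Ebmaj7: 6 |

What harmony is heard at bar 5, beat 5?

Beat 5 of bar 5 is beat (5−1)×5 + 5 = 25 overall.
Running totals: Fmaj7 ends at 6, C#sus4 ends at 9, Bmaj7 ends at 13, Bm ends at 18, Absus4 ends at 23, C ends at 26.
Beat 25 falls within C.

C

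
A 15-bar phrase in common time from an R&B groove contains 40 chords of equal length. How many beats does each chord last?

15 bars × 4 beats/bar = 60 beats total.
60 beats ÷ 40 chords = 1.5 beats per chord.
(That is a dotted quarter note.)

1.5 beats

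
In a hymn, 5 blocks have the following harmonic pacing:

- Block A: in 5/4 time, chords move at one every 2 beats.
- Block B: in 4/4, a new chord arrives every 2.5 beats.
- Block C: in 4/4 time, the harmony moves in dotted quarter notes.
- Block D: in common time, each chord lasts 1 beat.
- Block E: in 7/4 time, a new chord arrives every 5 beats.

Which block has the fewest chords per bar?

A: 5 beats/bar ÷ 2 beats/chord = 2.5 chords/bar.
B: 4 beats/bar ÷ 2.5 beats/chord = 1.6 chords/bar.
C: 4 beats/bar ÷ 1.5 beats/chord = 8/3 chords/bar.
D: 4 beats/bar ÷ 1 beat/chord = 4 chords/bar.
E: 7 beats/bar ÷ 5 beats/chord = 1.4 chords/bar.
Slowest is E at 1.4 chords/bar.

Block E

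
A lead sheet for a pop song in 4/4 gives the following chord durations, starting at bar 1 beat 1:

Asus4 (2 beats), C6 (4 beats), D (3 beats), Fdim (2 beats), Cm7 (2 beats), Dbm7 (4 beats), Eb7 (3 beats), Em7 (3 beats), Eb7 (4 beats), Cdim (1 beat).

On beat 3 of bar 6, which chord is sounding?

Em7

Beat 3 of bar 6 is beat (6−1)×4 + 3 = 23 overall.
Running totals: Asus4 ends at 2, C6 ends at 6, D ends at 9, Fdim ends at 11, Cm7 ends at 13, Dbm7 ends at 17, Eb7 ends at 20, Em7 ends at 23.
Beat 23 falls within Em7.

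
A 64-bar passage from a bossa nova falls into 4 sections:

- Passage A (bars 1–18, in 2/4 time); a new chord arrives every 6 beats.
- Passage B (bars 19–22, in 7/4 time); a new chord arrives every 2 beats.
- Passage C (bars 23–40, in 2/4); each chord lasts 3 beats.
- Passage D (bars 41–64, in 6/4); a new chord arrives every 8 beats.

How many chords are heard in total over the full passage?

50 chords

A: 18·2 = 36 beats, 36/6 = 6 chords.
B: 4·7 = 28 beats, 28/2 = 14 chords.
C: 18·2 = 36 beats, 36/3 = 12 chords.
D: 24·6 = 144 beats, 144/8 = 18 chords.
Total: 6 + 14 + 12 + 18 = 50.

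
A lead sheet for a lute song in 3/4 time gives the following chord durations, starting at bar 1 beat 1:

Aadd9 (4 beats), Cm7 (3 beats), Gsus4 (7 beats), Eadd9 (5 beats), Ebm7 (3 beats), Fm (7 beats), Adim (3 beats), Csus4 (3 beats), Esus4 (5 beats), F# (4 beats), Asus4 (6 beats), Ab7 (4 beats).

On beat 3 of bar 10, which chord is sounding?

Beat 3 of bar 10 is beat (10−1)×3 + 3 = 30 overall.
Running totals: Aadd9 ends at 4, Cm7 ends at 7, Gsus4 ends at 14, Eadd9 ends at 19, Ebm7 ends at 22, Fm ends at 29, Adim ends at 32.
Beat 30 falls within Adim.

Adim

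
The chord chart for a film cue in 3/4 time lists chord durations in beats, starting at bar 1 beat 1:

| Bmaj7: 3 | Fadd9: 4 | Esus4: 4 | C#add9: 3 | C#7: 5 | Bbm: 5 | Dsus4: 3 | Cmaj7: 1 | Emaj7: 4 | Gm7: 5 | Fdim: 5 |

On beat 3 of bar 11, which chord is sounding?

Beat 3 of bar 11 is beat (11−1)×3 + 3 = 33 overall.
Running totals: Bmaj7 ends at 3, Fadd9 ends at 7, Esus4 ends at 11, C#add9 ends at 14, C#7 ends at 19, Bbm ends at 24, Dsus4 ends at 27, Cmaj7 ends at 28, Emaj7 ends at 32, Gm7 ends at 37.
Beat 33 falls within Gm7.

Gm7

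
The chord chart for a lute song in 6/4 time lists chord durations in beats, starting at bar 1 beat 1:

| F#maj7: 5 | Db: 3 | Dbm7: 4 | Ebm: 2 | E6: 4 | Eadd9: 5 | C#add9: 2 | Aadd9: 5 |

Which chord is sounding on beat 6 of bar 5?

Aadd9

Beat 6 of bar 5 is beat (5−1)×6 + 6 = 30 overall.
Running totals: F#maj7 ends at 5, Db ends at 8, Dbm7 ends at 12, Ebm ends at 14, E6 ends at 18, Eadd9 ends at 23, C#add9 ends at 25, Aadd9 ends at 30.
Beat 30 falls within Aadd9.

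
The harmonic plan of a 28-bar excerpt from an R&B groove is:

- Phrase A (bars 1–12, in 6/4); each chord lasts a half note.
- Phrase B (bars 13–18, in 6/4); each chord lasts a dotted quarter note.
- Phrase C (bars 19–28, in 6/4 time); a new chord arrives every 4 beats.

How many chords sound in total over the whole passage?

A has 72 beats and chords last 2 each, so 36 chords.
B has 36 beats and chords last 1.5 each, so 24 chords.
C has 60 beats and chords last 4 each, so 15 chords.
Total: 36 + 24 + 15 = 75.

75 chords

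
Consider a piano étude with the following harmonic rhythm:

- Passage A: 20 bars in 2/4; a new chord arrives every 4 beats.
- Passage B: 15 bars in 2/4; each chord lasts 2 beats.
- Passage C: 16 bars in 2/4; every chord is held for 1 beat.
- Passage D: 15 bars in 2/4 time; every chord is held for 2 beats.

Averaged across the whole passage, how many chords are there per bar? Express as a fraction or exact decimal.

A: 20 × 2 = 40 beats ÷ 4 = 10 chords.
B: 15 × 2 = 30 beats ÷ 2 = 15 chords.
C: 16 × 2 = 32 beats ÷ 1 = 32 chords.
D: 15 × 2 = 30 beats ÷ 2 = 15 chords.
Overall: 72 chords over 66 bars → 72/66 = 12/11 chords per bar.

12/11 chords per bar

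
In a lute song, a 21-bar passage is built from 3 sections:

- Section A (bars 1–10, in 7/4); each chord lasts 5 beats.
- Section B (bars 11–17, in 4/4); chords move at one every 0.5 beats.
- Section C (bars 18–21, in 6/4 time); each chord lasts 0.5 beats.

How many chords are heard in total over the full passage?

A has 70 beats and chords last 5 each, so 14 chords.
B has 28 beats and chords last 0.5 each, so 56 chords.
C has 24 beats and chords last 0.5 each, so 48 chords.
Total: 14 + 56 + 48 = 118.

118 chords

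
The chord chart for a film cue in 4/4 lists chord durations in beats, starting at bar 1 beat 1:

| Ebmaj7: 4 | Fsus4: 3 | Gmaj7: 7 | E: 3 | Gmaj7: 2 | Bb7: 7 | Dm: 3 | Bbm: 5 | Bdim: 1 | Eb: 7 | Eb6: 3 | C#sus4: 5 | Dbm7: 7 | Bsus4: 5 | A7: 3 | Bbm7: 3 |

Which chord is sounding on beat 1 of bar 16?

Bsus4

Beat 1 of bar 16 is beat (16−1)×4 + 1 = 61 overall.
Running totals: Ebmaj7 ends at 4, Fsus4 ends at 7, Gmaj7 ends at 14, E ends at 17, Gmaj7 ends at 19, Bb7 ends at 26, Dm ends at 29, Bbm ends at 34, Bdim ends at 35, Eb ends at 42, Eb6 ends at 45, C#sus4 ends at 50, Dbm7 ends at 57, Bsus4 ends at 62.
Beat 61 falls within Bsus4.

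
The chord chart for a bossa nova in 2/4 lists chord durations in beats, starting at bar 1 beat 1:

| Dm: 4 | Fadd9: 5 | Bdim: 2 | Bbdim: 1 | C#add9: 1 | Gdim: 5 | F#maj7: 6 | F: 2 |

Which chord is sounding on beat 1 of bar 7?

Beat 1 of bar 7 is beat (7−1)×2 + 1 = 13 overall.
Running totals: Dm ends at 4, Fadd9 ends at 9, Bdim ends at 11, Bbdim ends at 12, C#add9 ends at 13.
Beat 13 falls within C#add9.

C#add9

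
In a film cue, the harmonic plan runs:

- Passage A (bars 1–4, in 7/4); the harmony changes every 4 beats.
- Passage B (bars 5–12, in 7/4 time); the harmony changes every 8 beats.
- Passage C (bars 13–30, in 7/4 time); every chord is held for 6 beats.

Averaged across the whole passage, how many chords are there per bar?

7/6 chords per bar

A: 4 × 7 = 28 beats ÷ 4 = 7 chords.
B: 8 × 7 = 56 beats ÷ 8 = 7 chords.
C: 18 × 7 = 126 beats ÷ 6 = 21 chords.
Overall: 35 chords over 30 bars → 35/30 = 7/6 chords per bar.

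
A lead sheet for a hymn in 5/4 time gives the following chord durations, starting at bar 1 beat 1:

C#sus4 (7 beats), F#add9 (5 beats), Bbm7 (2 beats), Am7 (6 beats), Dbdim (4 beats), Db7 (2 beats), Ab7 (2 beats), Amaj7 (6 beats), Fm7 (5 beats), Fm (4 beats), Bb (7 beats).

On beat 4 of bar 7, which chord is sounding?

Beat 4 of bar 7 is beat (7−1)×5 + 4 = 34 overall.
Running totals: C#sus4 ends at 7, F#add9 ends at 12, Bbm7 ends at 14, Am7 ends at 20, Dbdim ends at 24, Db7 ends at 26, Ab7 ends at 28, Amaj7 ends at 34.
Beat 34 falls within Amaj7.

Amaj7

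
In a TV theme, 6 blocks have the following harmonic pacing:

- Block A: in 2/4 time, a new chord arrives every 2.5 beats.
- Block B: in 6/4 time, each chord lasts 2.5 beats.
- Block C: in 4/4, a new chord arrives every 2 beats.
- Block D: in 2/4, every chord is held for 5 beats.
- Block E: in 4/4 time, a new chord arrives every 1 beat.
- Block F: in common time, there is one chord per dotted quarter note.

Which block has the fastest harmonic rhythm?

A: 2 beats/bar ÷ 2.5 beats/chord = 0.8 chords/bar.
B: 6 beats/bar ÷ 2.5 beats/chord = 2.4 chords/bar.
C: 4 beats/bar ÷ 2 beats/chord = 2 chords/bar.
D: 2 beats/bar ÷ 5 beats/chord = 0.4 chords/bar.
E: 4 beats/bar ÷ 1 beat/chord = 4 chords/bar.
F: 4 beats/bar ÷ 1.5 beats/chord = 8/3 chords/bar.
Fastest is E at 4 chords/bar.

Block E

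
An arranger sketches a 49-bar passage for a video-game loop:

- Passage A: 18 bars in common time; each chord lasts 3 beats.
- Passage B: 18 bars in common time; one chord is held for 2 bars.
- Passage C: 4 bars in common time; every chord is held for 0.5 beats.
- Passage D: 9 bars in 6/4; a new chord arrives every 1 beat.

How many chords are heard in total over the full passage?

119 chords

A has 72 beats and chords last 3 each, so 24 chords.
B has 72 beats and chords last 8 each, so 9 chords.
C has 16 beats and chords last 0.5 each, so 32 chords.
D has 54 beats and chords last 1 each, so 54 chords.
Total: 24 + 9 + 32 + 54 = 119.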